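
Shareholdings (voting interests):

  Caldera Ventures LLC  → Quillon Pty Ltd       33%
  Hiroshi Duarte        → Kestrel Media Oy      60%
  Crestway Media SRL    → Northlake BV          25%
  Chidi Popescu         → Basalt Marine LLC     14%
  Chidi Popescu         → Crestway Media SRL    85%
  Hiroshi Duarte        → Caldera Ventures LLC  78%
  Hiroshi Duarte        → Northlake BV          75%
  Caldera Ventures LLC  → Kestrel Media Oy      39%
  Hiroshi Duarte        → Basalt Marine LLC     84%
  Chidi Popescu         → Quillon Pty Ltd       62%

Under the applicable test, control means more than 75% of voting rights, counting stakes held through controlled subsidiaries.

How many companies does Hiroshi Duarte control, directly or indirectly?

Hiroshi holds 78% of Caldera, so Hiroshi controls Caldera.
Hiroshi holds 84% of Basalt, so Hiroshi controls Basalt.
Hiroshi and Caldera together hold 60% + 39% = 99% of Kestrel, so Hiroshi controls Kestrel.
No other company's threshold is met.
Hiroshi controls 3 companies.

3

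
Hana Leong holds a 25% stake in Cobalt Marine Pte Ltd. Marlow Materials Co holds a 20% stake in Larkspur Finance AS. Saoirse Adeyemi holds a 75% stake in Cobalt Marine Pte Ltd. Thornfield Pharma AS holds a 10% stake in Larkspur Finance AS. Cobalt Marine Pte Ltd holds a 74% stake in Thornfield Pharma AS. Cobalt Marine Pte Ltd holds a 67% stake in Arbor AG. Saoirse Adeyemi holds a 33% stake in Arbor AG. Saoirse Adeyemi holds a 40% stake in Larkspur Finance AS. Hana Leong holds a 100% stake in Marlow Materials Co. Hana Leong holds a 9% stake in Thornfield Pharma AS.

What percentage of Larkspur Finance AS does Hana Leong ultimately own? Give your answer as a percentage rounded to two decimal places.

22.75%

Hana reaches Larkspur along 3 paths.
Via Thornfield: 9% × 10% = 0.9%.
Via Cobalt → Thornfield: 25% × 74% × 10% = 1.85%.
Via Marlow: 100% × 20% = 20%.
Total: 0.9% + 1.85% + 20% = 22.75%.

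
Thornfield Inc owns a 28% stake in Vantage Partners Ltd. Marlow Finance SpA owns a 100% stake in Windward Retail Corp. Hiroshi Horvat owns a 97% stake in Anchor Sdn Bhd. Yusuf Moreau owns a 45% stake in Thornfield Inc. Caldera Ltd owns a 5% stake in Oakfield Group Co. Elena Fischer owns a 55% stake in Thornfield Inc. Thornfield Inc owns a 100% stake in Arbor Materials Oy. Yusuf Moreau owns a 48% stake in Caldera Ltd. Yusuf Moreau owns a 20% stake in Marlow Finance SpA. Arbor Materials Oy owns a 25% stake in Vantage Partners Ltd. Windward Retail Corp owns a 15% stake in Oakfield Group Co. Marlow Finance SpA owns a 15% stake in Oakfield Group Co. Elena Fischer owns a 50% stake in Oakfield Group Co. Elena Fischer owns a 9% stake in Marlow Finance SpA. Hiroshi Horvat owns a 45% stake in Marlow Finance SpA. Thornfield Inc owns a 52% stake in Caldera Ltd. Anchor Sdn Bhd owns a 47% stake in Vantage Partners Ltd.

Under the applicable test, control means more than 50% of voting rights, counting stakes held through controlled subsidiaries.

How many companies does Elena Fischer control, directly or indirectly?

Elena holds 55% of Thornfield, so Elena controls Thornfield.
Thornfield holds 52% of Caldera, so Elena controls Caldera.
Elena and Caldera together hold 50% + 5% = 55% of Oakfield, so Elena controls Oakfield.
Thornfield holds 100% of Arbor, so Elena controls Arbor.
Arbor and Thornfield together hold 25% + 28% = 53% of Vantage, so Elena controls Vantage.
No other company's threshold is met.
Elena controls 5 companies.

5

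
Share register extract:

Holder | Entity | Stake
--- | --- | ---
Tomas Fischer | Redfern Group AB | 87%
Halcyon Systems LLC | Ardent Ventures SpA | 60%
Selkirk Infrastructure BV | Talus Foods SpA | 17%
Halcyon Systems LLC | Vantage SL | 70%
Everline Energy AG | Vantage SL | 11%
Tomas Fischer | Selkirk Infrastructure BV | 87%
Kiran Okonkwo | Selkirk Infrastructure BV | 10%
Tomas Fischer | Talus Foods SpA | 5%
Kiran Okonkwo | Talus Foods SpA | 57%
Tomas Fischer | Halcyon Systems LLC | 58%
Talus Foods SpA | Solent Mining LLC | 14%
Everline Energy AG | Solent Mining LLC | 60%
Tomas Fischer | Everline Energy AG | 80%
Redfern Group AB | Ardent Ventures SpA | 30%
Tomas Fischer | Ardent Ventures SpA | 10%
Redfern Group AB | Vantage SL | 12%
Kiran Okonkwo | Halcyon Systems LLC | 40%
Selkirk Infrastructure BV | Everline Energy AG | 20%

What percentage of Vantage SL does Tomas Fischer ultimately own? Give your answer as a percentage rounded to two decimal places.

61.75%

Tomas reaches Vantage along 4 paths.
Via Redfern: 87% × 12% = 10.44%.
Via Halcyon: 58% × 70% = 40.6%.
Via Everline: 80% × 11% = 8.8%.
Via Selkirk → Everline: 87% × 20% × 11% = 1.914%.
Total: 10.44% + 40.6% + 8.8% + 1.914% = 61.754%.
Rounded: 61.75%.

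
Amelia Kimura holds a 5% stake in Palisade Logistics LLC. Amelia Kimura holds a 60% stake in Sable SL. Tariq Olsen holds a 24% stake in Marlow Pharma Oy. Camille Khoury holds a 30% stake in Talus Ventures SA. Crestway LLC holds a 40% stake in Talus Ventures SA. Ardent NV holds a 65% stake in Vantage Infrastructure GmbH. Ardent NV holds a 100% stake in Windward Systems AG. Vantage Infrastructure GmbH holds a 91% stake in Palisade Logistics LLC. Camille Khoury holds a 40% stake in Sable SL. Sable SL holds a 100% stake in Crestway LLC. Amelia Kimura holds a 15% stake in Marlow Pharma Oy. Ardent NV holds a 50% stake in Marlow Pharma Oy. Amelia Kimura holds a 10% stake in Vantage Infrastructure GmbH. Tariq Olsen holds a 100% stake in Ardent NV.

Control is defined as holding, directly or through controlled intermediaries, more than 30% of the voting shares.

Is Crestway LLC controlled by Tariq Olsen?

No

Tariq holds 100% of Ardent, so Tariq controls Ardent.
Tariq and Ardent together hold 24% + 50% = 74% of Marlow, so Tariq controls Marlow.
Ardent holds 65% of Vantage, so Tariq controls Vantage.
Ardent holds 100% of Windward, so Tariq controls Windward.
Vantage holds 91% of Palisade, so Tariq controls Palisade.
Neither Tariq nor any entity Tariq controls holds any voting interest in Crestway.
So Tariq does not control Crestway.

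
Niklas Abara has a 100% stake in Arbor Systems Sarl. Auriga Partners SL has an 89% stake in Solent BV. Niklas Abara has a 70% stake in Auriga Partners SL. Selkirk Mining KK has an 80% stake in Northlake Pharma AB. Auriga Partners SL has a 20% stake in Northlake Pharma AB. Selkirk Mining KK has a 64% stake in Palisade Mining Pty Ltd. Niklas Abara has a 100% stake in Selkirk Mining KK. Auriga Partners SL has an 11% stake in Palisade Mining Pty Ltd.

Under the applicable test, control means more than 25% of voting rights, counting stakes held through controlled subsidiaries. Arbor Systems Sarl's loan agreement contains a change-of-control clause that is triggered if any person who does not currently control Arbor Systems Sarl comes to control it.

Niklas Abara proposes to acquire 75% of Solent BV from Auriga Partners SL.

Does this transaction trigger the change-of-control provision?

The purchase adds only to Niklas's holdings (Auriga's stake shrinks), so Niklas is the only person who could newly come to control Arbor.
Niklas holds 100% of Arbor, so Niklas controls Arbor.
So Niklas already controls Arbor before the transaction.
After the purchase, Niklas holds 75% of Solent directly, and Auriga's stake falls to 14%.
Niklas controlled Arbor already, so this is not a new person acquiring control; every other person's position is unchanged or reduced.
No new person acquires control, so the clause is not triggered.

No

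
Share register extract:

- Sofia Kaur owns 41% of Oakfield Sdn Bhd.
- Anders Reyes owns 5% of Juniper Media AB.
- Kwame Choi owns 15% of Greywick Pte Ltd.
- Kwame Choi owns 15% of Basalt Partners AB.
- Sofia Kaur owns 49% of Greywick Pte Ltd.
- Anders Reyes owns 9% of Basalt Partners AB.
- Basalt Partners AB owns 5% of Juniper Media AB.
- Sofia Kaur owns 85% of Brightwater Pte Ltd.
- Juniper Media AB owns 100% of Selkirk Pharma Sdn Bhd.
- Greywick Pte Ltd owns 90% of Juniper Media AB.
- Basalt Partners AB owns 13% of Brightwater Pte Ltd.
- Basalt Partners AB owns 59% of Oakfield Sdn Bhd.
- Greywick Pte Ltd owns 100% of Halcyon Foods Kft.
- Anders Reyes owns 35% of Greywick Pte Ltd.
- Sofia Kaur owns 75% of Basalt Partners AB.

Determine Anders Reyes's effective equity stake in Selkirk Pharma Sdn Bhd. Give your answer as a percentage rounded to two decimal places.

36.95%

Anders reaches Selkirk along 3 paths.
Via Juniper: 5% × 100% = 5%.
Via Basalt → Juniper: 9% × 5% × 100% = 0.45%.
Via Greywick → Juniper: 35% × 90% × 100% = 31.5%.
Total: 5% + 0.45% + 31.5% = 36.95%.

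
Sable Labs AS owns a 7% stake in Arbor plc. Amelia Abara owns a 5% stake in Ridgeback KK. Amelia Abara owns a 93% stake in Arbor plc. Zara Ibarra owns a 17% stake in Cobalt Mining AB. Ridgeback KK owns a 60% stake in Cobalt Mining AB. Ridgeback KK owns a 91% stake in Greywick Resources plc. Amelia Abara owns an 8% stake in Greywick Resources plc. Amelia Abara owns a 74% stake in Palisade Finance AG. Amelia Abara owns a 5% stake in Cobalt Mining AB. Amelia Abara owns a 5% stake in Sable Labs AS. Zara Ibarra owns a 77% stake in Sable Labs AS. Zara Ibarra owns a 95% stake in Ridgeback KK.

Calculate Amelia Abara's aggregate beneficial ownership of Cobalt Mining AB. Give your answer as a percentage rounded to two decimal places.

Amelia reaches Cobalt along 2 paths.
Via Ridgeback: 5% × 60% = 3%.
Direct stake: 5% = 5%.
Total: 3% + 5% = 8%.
Rounded: 8.00%.

8.00%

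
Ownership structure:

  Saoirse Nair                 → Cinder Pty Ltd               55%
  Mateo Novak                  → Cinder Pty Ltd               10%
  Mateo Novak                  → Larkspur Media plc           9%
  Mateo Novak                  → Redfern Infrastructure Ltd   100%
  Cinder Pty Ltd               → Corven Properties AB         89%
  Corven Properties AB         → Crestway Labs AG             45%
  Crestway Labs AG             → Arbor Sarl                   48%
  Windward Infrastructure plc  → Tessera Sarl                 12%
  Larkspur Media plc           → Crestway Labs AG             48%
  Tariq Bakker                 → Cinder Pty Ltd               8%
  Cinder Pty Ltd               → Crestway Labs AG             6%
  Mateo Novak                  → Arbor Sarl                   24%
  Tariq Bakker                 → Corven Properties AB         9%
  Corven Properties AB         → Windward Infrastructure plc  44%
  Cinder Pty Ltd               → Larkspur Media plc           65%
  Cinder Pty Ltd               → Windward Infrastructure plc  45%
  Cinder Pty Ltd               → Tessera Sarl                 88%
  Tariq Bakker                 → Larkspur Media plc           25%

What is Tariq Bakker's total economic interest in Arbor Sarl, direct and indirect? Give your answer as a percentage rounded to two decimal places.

10.67%

Tariq reaches Arbor along 5 paths.
Via Cinder → Crestway: 8% × 6% × 48% = 0.2304%.
Via Corven → Crestway: 9% × 45% × 48% = 1.944%.
Via Cinder → Corven → Crestway: 8% × 89% × 45% × 48% = 1.53792%.
Via Cinder → Larkspur → Crestway: 8% × 65% × 48% × 48% = 1.19808%.
Via Larkspur → Crestway: 25% × 48% × 48% = 5.76%.
Total: 0.2304% + 1.944% + 1.53792% + 1.19808% + 5.76% = 10.6704%.
Rounded: 10.67%.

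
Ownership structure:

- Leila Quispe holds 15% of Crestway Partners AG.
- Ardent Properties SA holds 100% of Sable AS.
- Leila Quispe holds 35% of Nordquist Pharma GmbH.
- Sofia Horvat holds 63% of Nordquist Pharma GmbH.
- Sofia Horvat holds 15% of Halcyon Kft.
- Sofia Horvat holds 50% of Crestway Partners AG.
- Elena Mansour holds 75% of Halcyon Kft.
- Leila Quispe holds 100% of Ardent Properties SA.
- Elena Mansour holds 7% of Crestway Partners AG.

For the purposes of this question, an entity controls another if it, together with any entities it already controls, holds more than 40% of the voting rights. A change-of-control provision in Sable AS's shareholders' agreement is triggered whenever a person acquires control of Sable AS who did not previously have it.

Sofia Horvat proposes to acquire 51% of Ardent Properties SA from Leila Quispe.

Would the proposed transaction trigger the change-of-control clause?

The purchase adds only to Sofia's holdings (Leila's stake shrinks), so Sofia is the only person who could newly come to control Sable.
Sofia holds 50% of Crestway, so Sofia controls Crestway.
Sofia holds 63% of Nordquist, so Sofia controls Nordquist.
Neither Sofia nor any entity Sofia controls holds any voting interest in Sable.
So before the transaction, Sofia does not control Sable.
After the purchase, Sofia holds 51% of Ardent directly, and Leila's stake falls to 49%.
Sofia holds 51% of Ardent, so Sofia controls Ardent.
Ardent holds 100% of Sable, so Sofia controls Sable.
Sofia did not control Sable before and does after, so the clause is triggered.

Yes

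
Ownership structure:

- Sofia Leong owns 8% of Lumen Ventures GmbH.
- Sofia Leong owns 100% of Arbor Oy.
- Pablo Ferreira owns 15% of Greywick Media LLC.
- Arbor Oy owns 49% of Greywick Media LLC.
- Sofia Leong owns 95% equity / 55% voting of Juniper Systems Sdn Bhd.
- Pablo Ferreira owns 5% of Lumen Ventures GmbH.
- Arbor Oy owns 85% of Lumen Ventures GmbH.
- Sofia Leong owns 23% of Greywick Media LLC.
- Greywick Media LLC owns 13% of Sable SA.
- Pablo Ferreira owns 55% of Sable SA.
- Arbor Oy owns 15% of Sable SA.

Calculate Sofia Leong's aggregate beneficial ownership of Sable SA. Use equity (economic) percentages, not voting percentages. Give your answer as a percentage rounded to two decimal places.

24.36%

Sofia reaches Sable along 3 paths.
Via Greywick: 23% × 13% = 2.99%.
Via Arbor → Greywick: 100% × 49% × 13% = 6.37%.
Via Arbor: 100% × 15% = 15%.
Total: 2.99% + 6.37% + 15% = 24.36%.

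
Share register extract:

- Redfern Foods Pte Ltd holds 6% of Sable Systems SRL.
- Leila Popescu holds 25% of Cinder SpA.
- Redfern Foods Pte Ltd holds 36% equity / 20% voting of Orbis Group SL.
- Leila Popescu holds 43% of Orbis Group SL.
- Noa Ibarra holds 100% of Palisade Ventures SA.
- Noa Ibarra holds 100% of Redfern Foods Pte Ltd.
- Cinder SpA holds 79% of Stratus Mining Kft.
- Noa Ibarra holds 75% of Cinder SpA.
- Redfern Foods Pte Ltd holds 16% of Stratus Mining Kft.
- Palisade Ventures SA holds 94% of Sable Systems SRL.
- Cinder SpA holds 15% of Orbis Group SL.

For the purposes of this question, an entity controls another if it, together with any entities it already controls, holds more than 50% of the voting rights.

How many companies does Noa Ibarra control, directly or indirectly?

5

Noa holds 75% of Cinder, so Noa controls Cinder.
Noa holds 100% of Palisade, so Noa controls Palisade.
Noa holds 100% of Redfern, so Noa controls Redfern.
Cinder and Redfern together hold 79% + 16% = 95% of Stratus, so Noa controls Stratus.
Palisade and Redfern together hold 94% + 6% = 100% of Sable, so Noa controls Sable.
No other company's threshold is met.
Noa controls 5 companies.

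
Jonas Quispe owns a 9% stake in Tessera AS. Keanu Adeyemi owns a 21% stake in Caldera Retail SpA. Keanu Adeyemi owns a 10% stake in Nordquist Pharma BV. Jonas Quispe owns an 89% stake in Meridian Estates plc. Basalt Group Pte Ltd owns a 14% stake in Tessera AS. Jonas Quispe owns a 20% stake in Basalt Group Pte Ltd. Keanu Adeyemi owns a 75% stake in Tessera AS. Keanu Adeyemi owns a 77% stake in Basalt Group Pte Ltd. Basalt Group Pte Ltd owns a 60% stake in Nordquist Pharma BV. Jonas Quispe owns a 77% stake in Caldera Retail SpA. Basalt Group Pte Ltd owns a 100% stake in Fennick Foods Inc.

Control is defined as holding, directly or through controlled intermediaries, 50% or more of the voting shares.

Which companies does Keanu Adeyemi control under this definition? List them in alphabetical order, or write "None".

Basalt Group Pte Ltd, Fennick Foods Inc, Nordquist Pharma BV, Tessera AS

Keanu holds 77% of Basalt, so Keanu controls Basalt.
Keanu and Basalt together hold 75% + 14% = 89% of Tessera, so Keanu controls Tessera.
Basalt and Keanu together hold 60% + 10% = 70% of Nordquist, so Keanu controls Nordquist.
Basalt holds 100% of Fennick, so Keanu controls Fennick.
No other company's threshold is met.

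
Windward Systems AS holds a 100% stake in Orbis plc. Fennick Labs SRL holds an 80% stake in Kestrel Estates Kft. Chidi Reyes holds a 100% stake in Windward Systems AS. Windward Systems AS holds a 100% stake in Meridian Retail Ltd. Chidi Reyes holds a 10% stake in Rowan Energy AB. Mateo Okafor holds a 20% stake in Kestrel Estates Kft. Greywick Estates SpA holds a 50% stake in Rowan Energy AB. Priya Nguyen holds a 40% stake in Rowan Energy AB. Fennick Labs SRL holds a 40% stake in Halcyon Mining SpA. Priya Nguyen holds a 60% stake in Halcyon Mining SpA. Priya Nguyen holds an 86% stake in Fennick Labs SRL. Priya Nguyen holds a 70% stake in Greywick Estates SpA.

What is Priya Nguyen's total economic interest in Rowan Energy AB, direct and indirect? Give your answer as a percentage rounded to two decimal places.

Priya reaches Rowan along 2 paths.
Direct stake: 40% = 40%.
Via Greywick: 70% × 50% = 35%.
Total: 40% + 35% = 75%.
Rounded: 75.00%.

75.00%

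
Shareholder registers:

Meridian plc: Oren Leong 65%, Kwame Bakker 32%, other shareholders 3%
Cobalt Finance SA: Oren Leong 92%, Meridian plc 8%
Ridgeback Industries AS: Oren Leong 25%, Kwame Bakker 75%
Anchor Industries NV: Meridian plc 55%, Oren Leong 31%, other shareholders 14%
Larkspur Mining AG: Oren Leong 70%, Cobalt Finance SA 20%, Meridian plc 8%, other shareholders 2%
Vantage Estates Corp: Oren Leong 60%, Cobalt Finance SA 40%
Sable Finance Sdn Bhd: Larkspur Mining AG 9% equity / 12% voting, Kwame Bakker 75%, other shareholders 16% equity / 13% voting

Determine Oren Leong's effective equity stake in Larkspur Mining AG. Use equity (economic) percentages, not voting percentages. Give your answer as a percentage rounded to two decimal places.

Oren reaches Larkspur along 4 paths.
Direct stake: 70% = 70%.
Via Cobalt: 92% × 20% = 18.4%.
Via Meridian → Cobalt: 65% × 8% × 20% = 1.04%.
Via Meridian: 65% × 8% = 5.2%.
Total: 70% + 18.4% + 1.04% + 5.2% = 94.64%.

94.64%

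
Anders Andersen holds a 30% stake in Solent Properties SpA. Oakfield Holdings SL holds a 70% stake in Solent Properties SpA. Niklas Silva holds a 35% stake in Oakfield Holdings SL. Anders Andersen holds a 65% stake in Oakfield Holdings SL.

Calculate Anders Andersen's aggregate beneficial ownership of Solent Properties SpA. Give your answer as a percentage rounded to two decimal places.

Anders reaches Solent along 2 paths.
Direct stake: 30% = 30%.
Via Oakfield: 65% × 70% = 45.5%.
Total: 30% + 45.5% = 75.5%.
Rounded: 75.50%.

75.50%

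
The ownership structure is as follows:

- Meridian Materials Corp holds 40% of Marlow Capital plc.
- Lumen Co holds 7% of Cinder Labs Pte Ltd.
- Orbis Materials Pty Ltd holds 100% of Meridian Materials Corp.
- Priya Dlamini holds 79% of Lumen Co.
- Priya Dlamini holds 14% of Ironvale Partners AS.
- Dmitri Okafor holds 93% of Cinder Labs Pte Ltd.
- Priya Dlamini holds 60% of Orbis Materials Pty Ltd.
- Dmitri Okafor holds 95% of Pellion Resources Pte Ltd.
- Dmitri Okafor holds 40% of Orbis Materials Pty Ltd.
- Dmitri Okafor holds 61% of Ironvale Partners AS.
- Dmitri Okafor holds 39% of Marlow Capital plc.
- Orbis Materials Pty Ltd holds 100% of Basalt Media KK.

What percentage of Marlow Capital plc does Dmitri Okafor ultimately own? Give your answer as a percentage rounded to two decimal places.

55.00%

Dmitri reaches Marlow along 2 paths.
Direct stake: 39% = 39%.
Via Orbis → Meridian: 40% × 100% × 40% = 16%.
Total: 39% + 16% = 55%.
Rounded: 55.00%.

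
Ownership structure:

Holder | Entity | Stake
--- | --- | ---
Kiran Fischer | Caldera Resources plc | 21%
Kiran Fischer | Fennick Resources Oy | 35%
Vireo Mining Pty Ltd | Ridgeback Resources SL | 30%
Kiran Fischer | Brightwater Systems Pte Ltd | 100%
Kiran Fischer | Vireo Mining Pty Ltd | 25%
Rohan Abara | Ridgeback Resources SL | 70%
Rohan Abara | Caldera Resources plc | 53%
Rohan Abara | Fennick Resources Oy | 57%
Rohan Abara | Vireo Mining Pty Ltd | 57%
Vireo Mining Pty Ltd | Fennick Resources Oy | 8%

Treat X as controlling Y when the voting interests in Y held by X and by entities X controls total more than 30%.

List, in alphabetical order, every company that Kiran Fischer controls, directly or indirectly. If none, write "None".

Kiran holds 35% of Fennick, so Kiran controls Fennick.
Kiran holds 100% of Brightwater, so Kiran controls Brightwater.
No other company's threshold is met.

Brightwater Systems Pte Ltd, Fennick Resources Oy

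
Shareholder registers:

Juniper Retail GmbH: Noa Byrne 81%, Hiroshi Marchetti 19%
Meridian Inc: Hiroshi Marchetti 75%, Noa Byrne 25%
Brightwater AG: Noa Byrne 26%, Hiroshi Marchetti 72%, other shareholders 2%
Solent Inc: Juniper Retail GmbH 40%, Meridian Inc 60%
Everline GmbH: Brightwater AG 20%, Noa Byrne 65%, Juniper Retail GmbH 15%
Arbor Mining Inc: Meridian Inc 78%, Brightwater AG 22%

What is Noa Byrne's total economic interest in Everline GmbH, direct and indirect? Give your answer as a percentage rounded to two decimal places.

Noa reaches Everline along 3 paths.
Via Brightwater: 26% × 20% = 5.2%.
Direct stake: 65% = 65%.
Via Juniper: 81% × 15% = 12.15%.
Total: 5.2% + 65% + 12.15% = 82.35%.

82.35%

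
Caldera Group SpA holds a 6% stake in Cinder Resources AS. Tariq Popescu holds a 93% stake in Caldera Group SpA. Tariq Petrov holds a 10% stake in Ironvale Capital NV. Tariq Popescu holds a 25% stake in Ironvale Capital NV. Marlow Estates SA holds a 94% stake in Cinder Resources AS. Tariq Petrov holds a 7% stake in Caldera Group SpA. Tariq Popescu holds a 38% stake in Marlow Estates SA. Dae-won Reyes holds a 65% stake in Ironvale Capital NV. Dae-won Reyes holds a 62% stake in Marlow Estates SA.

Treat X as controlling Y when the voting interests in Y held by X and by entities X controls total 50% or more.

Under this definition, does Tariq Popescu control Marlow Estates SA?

Tariq Popescu holds 93% of Caldera, so Tariq Popescu controls Caldera.
In Marlow, Tariq Popescu's side holds only 38%, not ≥ 50%.
So Tariq Popescu does not control Marlow.

No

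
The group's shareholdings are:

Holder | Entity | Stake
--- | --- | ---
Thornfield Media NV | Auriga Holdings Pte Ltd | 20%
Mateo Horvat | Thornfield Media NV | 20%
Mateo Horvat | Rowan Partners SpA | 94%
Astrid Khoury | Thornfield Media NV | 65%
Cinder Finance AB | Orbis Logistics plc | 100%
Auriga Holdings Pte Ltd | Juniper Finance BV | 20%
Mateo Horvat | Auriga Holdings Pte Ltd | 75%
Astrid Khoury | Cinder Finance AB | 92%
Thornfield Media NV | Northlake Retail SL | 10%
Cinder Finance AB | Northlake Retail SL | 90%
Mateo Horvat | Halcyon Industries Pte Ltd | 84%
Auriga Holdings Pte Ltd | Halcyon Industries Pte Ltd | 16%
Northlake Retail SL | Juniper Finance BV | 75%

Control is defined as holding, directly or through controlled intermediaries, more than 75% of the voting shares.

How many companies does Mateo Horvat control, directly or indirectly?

2

Mateo holds 94% of Rowan, so Mateo controls Rowan.
Mateo holds 84% of Halcyon, so Mateo controls Halcyon.
No other company's threshold is met.
Mateo controls 2 companies.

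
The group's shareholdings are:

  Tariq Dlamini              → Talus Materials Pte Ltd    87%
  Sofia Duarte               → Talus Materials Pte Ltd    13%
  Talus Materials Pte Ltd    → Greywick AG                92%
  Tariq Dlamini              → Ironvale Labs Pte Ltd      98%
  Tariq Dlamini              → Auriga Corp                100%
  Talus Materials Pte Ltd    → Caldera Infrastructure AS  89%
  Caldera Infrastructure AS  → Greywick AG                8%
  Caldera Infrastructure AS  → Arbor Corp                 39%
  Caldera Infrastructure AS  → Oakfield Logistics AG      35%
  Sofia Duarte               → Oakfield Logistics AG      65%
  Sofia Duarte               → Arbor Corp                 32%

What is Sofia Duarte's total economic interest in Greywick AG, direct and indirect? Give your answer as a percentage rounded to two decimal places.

Sofia reaches Greywick along 2 paths.
Via Talus: 13% × 92% = 11.96%.
Via Talus → Caldera: 13% × 89% × 8% = 0.9256%.
Total: 11.96% + 0.9256% = 12.8856%.
Rounded: 12.89%.

12.89%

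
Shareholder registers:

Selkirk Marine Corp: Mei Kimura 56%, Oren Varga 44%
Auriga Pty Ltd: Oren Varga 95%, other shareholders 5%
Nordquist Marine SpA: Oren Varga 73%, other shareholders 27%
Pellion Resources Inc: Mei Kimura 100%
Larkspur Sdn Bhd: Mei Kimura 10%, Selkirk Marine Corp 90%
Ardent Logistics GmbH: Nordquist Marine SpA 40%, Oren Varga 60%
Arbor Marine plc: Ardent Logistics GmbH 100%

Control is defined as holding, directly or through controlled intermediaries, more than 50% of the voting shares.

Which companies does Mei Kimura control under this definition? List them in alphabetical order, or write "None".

Mei holds 56% of Selkirk, so Mei controls Selkirk.
Mei holds 100% of Pellion, so Mei controls Pellion.
Mei and Selkirk together hold 10% + 90% = 100% of Larkspur, so Mei controls Larkspur.
No other company's threshold is met.

Larkspur Sdn Bhd, Pellion Resources Inc, Selkirk Marine Corp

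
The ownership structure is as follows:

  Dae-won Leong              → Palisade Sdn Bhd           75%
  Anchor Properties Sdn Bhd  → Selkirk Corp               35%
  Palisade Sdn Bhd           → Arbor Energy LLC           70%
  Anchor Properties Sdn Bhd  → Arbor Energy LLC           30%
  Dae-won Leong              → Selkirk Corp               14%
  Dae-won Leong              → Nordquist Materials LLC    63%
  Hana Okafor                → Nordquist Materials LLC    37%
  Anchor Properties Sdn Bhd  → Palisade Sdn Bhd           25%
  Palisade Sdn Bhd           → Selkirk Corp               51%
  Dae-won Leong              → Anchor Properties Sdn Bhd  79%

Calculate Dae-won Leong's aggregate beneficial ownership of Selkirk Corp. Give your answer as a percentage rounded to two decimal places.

Dae-won reaches Selkirk along 4 paths.
Via Anchor: 79% × 35% = 27.65%.
Via Anchor → Palisade: 79% × 25% × 51% = 10.0725%.
Via Palisade: 75% × 51% = 38.25%.
Direct stake: 14% = 14%.
Total: 27.65% + 10.0725% + 38.25% + 14% = 89.9725%.
Rounded: 89.97%.

89.97%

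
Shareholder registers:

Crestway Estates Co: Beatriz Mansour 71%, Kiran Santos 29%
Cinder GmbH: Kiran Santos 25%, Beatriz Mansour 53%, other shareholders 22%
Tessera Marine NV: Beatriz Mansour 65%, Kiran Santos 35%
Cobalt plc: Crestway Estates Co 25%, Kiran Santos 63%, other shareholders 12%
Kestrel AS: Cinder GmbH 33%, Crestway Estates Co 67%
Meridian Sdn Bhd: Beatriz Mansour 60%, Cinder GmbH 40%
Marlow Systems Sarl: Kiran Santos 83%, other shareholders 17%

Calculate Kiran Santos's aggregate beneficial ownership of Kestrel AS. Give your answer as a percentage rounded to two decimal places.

27.68%

Kiran reaches Kestrel along 2 paths.
Via Cinder: 25% × 33% = 8.25%.
Via Crestway: 29% × 67% = 19.43%.
Total: 8.25% + 19.43% = 27.68%.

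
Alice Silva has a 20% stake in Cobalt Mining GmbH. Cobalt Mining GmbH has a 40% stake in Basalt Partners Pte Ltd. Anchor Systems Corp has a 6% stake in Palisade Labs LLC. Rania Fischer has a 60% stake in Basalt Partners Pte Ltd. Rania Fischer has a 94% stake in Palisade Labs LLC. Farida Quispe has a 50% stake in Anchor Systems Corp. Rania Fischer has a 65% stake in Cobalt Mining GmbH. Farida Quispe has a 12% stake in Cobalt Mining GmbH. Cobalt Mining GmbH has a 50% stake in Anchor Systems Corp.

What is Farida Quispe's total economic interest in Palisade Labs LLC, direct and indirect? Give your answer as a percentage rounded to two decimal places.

3.36%

Farida reaches Palisade along 2 paths.
Via Cobalt → Anchor: 12% × 50% × 6% = 0.36%.
Via Anchor: 50% × 6% = 3%.
Total: 0.36% + 3% = 3.36%.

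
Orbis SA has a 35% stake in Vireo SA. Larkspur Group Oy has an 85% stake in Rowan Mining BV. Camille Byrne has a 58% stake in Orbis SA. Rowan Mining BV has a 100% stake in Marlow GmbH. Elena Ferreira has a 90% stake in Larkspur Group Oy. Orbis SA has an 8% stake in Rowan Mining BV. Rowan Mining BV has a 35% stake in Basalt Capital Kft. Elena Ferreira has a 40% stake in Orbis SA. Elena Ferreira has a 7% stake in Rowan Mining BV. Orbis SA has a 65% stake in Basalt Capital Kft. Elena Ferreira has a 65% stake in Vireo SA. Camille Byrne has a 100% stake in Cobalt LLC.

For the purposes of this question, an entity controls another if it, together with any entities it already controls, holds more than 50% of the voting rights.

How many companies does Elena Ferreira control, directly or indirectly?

Elena holds 90% of Larkspur, so Elena controls Larkspur.
Elena and Larkspur together hold 7% + 85% = 92% of Rowan, so Elena controls Rowan.
Elena holds 65% of Vireo, so Elena controls Vireo.
Rowan holds 100% of Marlow, so Elena controls Marlow.
No other company's threshold is met.
Elena controls 4 companies.

4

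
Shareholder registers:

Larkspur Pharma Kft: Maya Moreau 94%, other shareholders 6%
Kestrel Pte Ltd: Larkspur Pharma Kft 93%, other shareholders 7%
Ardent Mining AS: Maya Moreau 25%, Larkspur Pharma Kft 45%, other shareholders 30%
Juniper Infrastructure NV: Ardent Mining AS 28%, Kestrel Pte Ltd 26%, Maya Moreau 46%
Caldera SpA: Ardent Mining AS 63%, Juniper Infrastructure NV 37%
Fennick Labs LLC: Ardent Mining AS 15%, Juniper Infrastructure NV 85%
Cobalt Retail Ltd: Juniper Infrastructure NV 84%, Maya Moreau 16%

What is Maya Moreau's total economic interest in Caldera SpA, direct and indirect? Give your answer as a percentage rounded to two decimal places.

Maya reaches Caldera along 6 paths.
Via Ardent: 25% × 63% = 15.75%.
Via Larkspur → Ardent: 94% × 45% × 63% = 26.649%.
Via Ardent → Juniper: 25% × 28% × 37% = 2.59%.
Via Larkspur → Ardent → Juniper: 94% × 45% × 28% × 37% = 4.38228%.
Via Larkspur → Kestrel → Juniper: 94% × 93% × 26% × 37% = 8.409804%.
Via Juniper: 46% × 37% = 17.02%.
Total: 15.75% + 26.649% + 2.59% + 4.38228% + 8.409804% + 17.02% = 74.801084%.
Rounded: 74.80%.

74.80%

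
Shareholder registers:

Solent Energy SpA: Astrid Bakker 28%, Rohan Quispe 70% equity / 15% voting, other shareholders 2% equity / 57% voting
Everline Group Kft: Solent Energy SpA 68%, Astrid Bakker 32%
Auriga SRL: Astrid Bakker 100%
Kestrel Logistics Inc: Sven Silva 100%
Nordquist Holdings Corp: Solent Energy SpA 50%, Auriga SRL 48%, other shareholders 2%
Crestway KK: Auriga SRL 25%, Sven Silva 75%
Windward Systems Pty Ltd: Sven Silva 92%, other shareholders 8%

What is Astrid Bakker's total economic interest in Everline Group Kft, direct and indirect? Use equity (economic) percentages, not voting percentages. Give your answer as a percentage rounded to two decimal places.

Astrid reaches Everline along 2 paths.
Via Solent: 28% × 68% = 19.04%.
Direct stake: 32% = 32%.
Total: 19.04% + 32% = 51.04%.

51.04%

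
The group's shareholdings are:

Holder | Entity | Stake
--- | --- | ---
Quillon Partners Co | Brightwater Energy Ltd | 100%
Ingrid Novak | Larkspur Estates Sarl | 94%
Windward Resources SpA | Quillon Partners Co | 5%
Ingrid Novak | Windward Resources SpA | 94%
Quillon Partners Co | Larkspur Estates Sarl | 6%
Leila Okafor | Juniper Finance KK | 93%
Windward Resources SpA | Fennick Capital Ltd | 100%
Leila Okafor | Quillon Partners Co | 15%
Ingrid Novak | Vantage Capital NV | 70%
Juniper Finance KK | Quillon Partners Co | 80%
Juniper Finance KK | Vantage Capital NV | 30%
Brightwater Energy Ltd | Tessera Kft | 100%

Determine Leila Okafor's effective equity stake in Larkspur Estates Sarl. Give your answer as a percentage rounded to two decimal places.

5.36%

Leila reaches Larkspur along 2 paths.
Via Juniper → Quillon: 93% × 80% × 6% = 4.464%.
Via Quillon: 15% × 6% = 0.9%.
Total: 4.464% + 0.9% = 5.364%.
Rounded: 5.36%.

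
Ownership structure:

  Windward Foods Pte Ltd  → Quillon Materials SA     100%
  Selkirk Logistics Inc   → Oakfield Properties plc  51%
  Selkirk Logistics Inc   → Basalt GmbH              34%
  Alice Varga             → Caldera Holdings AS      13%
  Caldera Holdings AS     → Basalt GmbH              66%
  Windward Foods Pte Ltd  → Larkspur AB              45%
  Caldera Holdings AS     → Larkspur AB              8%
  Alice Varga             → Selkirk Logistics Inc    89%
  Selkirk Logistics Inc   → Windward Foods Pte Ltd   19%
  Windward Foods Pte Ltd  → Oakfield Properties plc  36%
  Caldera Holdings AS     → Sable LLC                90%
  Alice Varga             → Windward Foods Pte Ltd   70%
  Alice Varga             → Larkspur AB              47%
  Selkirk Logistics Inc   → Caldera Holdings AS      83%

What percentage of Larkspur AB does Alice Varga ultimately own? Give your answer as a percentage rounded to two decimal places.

93.06%

Alice reaches Larkspur along 5 paths.
Direct stake: 47% = 47%.
Via Selkirk → Windward: 89% × 19% × 45% = 7.6095%.
Via Windward: 70% × 45% = 31.5%.
Via Caldera: 13% × 8% = 1.04%.
Via Selkirk → Caldera: 89% × 83% × 8% = 5.9096%.
Total: 47% + 7.6095% + 31.5% + 1.04% + 5.9096% = 93.0591%.
Rounded: 93.06%.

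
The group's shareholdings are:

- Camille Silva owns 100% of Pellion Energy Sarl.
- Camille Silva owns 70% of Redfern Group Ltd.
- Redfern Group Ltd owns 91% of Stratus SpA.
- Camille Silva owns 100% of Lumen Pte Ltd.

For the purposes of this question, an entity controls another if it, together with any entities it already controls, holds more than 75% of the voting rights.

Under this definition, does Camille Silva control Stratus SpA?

Camille holds 100% of Lumen, so Camille controls Lumen.
Camille holds 100% of Pellion, so Camille controls Pellion.
Neither Camille nor any entity Camille controls holds any voting interest in Stratus.
So Camille does not control Stratus.

No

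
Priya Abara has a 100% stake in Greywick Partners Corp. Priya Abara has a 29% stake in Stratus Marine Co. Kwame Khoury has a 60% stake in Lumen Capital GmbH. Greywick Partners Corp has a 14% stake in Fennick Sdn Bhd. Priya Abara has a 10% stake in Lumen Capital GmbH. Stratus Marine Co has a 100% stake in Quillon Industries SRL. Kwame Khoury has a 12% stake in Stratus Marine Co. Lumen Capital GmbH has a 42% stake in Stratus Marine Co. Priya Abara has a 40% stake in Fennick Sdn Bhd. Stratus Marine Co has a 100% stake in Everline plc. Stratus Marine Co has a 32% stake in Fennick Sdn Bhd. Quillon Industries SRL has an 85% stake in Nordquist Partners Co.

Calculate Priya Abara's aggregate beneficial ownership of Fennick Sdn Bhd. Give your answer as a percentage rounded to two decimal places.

Priya reaches Fennick along 4 paths.
Direct stake: 40% = 40%.
Via Greywick: 100% × 14% = 14%.
Via Lumen → Stratus: 10% × 42% × 32% = 1.344%.
Via Stratus: 29% × 32% = 9.28%.
Total: 40% + 14% + 1.344% + 9.28% = 64.624%.
Rounded: 64.62%.

64.62%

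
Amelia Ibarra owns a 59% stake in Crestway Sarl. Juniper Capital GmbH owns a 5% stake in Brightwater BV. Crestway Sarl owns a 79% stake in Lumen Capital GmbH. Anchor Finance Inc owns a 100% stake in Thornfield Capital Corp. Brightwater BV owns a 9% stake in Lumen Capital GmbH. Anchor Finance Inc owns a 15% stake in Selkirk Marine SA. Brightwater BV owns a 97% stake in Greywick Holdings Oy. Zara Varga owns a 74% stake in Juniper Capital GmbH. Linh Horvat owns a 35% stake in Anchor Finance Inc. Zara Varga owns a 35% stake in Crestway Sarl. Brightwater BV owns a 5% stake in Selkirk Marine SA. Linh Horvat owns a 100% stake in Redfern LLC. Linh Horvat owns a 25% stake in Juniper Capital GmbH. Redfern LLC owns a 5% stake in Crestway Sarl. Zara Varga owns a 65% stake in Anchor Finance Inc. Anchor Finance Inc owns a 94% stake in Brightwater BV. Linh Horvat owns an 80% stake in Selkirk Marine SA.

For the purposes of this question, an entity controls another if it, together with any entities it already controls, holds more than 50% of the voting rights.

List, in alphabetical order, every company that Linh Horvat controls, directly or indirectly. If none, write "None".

Redfern LLC, Selkirk Marine SA

Linh holds 100% of Redfern, so Linh controls Redfern.
Linh holds 80% of Selkirk, so Linh controls Selkirk.
No other company's threshold is met.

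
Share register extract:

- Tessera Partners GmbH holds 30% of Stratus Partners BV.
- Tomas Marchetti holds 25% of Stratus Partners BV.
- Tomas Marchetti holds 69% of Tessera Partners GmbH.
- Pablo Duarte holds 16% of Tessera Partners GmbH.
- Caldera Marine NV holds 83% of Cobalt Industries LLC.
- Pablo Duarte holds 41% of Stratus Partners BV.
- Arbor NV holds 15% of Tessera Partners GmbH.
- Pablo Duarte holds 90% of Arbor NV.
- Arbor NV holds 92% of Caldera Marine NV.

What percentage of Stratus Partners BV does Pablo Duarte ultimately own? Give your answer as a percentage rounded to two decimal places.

49.85%

Pablo reaches Stratus along 3 paths.
Direct stake: 41% = 41%.
Via Arbor → Tessera: 90% × 15% × 30% = 4.05%.
Via Tessera: 16% × 30% = 4.8%.
Total: 41% + 4.05% + 4.8% = 49.85%.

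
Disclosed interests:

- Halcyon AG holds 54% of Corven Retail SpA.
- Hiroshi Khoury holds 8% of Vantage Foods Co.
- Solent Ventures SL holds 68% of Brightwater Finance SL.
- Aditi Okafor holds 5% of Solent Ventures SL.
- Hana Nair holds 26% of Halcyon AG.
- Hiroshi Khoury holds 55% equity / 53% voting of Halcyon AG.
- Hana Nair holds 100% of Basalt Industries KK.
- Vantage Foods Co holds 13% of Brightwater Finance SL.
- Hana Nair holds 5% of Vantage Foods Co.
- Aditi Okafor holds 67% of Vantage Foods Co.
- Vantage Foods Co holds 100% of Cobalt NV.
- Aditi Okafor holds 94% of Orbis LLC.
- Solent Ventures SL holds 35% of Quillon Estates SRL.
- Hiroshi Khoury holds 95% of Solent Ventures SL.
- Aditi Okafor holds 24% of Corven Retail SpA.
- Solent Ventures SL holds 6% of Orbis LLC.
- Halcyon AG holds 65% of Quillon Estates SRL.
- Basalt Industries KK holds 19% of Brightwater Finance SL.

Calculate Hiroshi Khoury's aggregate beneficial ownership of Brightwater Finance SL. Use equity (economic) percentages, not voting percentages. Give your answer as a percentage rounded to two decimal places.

65.64%

Hiroshi reaches Brightwater along 2 paths.
Via Vantage: 8% × 13% = 1.04%.
Via Solent: 95% × 68% = 64.6%.
Total: 1.04% + 64.6% = 65.64%.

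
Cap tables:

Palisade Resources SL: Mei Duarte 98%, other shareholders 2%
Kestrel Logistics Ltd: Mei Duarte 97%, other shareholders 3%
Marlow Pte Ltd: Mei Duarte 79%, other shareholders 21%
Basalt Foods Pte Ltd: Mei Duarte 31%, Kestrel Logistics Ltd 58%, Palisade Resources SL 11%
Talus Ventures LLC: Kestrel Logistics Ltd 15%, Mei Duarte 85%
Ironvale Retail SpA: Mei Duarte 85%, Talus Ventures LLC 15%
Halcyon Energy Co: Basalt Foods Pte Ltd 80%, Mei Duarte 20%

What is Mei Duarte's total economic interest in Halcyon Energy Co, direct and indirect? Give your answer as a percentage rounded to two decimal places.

98.43%

Mei reaches Halcyon along 4 paths.
Via Basalt: 31% × 80% = 24.8%.
Via Kestrel → Basalt: 97% × 58% × 80% = 45.008%.
Via Palisade → Basalt: 98% × 11% × 80% = 8.624%.
Direct stake: 20% = 20%.
Total: 24.8% + 45.008% + 8.624% + 20% = 98.432%.
Rounded: 98.43%.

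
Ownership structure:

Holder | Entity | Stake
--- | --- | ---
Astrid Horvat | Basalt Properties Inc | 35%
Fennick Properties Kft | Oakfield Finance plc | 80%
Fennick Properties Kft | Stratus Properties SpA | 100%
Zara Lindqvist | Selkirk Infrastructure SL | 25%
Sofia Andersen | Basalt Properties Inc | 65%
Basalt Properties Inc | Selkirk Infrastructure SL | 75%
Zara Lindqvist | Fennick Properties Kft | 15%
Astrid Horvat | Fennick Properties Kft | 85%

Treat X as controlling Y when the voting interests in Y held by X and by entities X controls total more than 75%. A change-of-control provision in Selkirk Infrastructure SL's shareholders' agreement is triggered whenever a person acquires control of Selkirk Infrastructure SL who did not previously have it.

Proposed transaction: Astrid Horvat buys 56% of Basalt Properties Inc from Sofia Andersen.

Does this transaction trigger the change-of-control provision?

No

The purchase adds only to Astrid's holdings (Sofia's stake shrinks), so Astrid is the only person who could newly come to control Selkirk.
Astrid holds 85% of Fennick, so Astrid controls Fennick.
Fennick holds 100% of Stratus, so Astrid controls Stratus.
Fennick holds 80% of Oakfield, so Astrid controls Oakfield.
Neither Astrid nor any entity Astrid controls holds any voting interest in Selkirk.
So before the transaction, Astrid does not control Selkirk.
After the purchase, Astrid's direct stake in Basalt rises to 35% + 56% = 91%, and Sofia's stake falls to 9%.
Astrid holds 91% of Basalt, so Astrid controls Basalt.
After the transaction, Astrid's side holds 75% of Selkirk, not > 75%, so Astrid still does not control Selkirk.
No new person acquires control, so the clause is not triggered.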